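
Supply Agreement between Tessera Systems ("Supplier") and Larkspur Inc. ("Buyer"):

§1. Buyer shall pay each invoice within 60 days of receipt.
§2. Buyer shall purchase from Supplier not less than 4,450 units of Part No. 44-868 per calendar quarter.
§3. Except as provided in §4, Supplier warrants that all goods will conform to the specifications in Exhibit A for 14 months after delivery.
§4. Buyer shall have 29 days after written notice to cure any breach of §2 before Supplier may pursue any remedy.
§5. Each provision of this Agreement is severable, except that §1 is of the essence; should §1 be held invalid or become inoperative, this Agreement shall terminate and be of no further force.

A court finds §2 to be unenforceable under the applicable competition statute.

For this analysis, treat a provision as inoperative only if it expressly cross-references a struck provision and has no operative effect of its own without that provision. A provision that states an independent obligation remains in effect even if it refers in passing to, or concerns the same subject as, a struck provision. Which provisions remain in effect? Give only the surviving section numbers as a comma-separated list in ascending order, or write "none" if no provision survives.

§2 is struck. §4 operates only by reference to §2, so it falls with §2. §3 mentions §4 but its own obligation stands independently of §4, so §3 is not affected. §5 makes §1 an essential term, but §1 is unaffected, so the severability proviso in §5 preserves the remaining provisions. §1, §3, and §5 remain in effect.

1, 3, 5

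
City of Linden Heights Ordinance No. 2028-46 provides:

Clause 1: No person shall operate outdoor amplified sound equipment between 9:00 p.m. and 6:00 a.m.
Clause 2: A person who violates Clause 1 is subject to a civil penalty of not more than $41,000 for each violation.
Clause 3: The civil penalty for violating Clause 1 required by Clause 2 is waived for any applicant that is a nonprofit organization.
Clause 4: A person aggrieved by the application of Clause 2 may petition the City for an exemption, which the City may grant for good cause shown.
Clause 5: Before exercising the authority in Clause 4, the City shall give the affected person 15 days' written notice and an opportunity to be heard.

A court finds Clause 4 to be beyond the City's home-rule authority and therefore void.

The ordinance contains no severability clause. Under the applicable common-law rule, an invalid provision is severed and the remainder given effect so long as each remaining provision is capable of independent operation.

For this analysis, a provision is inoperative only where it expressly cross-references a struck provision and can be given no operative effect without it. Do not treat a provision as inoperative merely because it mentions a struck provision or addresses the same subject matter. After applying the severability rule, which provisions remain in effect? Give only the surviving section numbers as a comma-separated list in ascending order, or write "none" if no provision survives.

1, 2, 3

Clause 4 is struck. Clause 5 operates only by reference to Clause 4, so it falls with Clause 4. Under the stated default rule, only provisions that cannot operate independently fall away; the rest are enforced. The provisions still in force are Clause 1, Clause 2, and Clause 3.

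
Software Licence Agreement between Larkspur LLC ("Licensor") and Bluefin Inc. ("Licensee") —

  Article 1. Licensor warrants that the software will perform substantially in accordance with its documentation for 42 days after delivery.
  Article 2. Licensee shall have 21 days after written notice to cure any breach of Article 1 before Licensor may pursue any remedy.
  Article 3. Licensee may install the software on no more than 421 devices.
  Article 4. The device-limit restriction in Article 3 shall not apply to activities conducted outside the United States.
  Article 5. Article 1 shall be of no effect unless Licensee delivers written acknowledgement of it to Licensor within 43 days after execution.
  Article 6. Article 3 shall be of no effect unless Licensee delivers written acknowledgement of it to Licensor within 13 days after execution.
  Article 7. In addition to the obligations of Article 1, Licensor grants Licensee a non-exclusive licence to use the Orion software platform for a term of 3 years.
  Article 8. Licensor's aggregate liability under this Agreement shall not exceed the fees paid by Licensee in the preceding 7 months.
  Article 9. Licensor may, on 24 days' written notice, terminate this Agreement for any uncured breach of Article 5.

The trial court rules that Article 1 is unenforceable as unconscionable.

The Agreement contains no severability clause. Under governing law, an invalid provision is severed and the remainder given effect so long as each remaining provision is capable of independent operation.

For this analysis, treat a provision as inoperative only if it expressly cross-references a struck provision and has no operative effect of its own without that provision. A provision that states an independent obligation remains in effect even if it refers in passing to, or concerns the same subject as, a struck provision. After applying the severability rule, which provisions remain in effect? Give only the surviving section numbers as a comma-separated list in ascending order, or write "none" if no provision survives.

Article 1 is struck. Article 2 merely fixes the cure period for breach of Article 1; with Article 1 gone it has nothing to operate on and falls away. Article 5 has no operative effect of its own apart from Article 1 and is therefore inoperative. Article 9 has no operative effect of its own apart from Article 5 and is therefore inoperative. Although Article 7 refers to Article 1, its operative terms do not depend on Article 1, so it remains in effect. With no severability clause, the stated default rule severs what cannot stand and enforces each remaining provision that can operate on its own. The provisions still in force are Article 3, Article 4, Article 6, Article 7, and Article 8.

3, 4, 6, 7, 8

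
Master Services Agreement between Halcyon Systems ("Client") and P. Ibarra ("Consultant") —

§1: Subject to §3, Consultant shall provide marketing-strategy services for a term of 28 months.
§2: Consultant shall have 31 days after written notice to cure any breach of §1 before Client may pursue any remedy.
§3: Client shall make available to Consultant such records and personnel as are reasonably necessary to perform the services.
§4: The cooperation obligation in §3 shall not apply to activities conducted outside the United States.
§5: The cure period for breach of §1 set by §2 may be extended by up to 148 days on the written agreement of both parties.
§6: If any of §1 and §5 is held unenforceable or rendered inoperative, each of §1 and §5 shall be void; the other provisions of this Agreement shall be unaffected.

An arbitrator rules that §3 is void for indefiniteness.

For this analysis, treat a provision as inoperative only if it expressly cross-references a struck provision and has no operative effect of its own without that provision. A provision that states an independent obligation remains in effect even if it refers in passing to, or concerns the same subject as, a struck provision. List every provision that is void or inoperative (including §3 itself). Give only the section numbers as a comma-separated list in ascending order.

3, 4

§3 is struck. §4 operates only by reference to §3, so it falls with §3. §1 mentions §3 but its own obligation stands independently of §3, so §1 is not affected. §6 ties §1 and §5 together, but none of those is affected here; the remaining provisions continue in force under §6. That leaves §1, §2, §5, and §6 in effect.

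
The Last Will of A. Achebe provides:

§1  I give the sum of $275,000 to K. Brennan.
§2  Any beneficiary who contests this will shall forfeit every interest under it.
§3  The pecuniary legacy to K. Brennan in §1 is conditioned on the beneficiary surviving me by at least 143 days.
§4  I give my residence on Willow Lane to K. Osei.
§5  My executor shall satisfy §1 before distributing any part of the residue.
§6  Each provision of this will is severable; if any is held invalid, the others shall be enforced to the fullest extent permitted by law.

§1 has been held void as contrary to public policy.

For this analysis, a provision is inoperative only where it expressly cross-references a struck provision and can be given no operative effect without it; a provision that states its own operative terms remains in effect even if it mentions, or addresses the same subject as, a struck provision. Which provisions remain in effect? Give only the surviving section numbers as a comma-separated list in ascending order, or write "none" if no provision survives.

§1 is struck. §3 has no operative effect of its own apart from §1 and is therefore inoperative. §5 operates only by reference to §1, so it falls with §1. §6 is a severability clause and preserves every provision that can still be given independent effect. §2, §4, and §6 remain in effect.

2, 4, 6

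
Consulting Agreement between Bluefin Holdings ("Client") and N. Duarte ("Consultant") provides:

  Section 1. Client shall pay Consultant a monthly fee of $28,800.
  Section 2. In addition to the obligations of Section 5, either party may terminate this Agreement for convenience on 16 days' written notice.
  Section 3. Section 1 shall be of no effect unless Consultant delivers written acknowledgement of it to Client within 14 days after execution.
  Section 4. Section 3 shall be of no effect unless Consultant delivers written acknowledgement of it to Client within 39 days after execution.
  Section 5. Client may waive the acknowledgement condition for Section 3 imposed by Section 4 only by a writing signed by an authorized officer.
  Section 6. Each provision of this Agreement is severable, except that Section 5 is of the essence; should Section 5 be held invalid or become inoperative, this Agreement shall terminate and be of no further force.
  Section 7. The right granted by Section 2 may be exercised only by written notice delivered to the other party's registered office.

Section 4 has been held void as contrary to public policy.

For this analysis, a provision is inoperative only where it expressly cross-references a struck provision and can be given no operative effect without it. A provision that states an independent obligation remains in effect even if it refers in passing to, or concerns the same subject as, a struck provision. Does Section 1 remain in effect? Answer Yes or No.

Section 4 is struck. Section 5 operates only by reference to Section 4, so it falls with Section 4. Section 6 makes Section 5 an essential term, and Section 5 has been rendered inoperative by the cascade; under Section 6, the entire Agreement is therefore void. No provision of the Agreement survives. Section 1 is among the inoperative provisions, so the answer is no.

No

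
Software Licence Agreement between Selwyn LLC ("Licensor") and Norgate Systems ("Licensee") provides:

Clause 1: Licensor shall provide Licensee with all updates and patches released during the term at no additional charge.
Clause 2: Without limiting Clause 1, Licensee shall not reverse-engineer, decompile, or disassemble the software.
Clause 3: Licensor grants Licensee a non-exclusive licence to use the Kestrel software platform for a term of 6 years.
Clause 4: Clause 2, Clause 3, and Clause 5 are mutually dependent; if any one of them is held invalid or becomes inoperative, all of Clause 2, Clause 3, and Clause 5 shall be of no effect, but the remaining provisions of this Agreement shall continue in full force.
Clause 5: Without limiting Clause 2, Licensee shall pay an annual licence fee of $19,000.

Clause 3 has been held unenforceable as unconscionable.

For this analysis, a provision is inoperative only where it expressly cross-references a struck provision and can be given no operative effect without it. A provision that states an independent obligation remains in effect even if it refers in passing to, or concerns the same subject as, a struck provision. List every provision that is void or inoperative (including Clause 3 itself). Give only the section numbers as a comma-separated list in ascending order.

Clause 3 is struck. Nothing else in the Agreement is defined by reference to Clause 3. Clause 4 declares Clause 2, Clause 3, and Clause 5 mutually dependent; since one of them has fallen, all of them are of no effect. That brings down Clause 2 and Clause 5 as well. The remainder continues in force under Clause 4. Clause 1 and Clause 4 remain in effect.

2, 3, 5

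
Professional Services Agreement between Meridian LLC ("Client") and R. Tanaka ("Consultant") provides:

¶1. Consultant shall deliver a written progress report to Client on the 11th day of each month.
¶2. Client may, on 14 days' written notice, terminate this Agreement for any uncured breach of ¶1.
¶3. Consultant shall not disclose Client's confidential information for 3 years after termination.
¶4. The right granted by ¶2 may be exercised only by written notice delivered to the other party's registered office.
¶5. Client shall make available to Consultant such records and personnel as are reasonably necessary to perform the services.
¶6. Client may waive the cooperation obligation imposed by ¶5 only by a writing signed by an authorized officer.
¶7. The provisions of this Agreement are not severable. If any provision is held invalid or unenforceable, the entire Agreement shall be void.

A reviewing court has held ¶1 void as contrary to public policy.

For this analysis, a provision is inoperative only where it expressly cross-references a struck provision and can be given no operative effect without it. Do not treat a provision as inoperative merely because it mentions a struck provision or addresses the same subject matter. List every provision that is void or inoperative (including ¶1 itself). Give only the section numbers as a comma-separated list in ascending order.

¶1 is struck. ¶2 operates only by reference to ¶1, so it falls with ¶1. ¶4 merely fixes the notice requirement for ¶2; with ¶2 gone it has nothing to operate on and falls away. ¶7 provides that the Agreement is not severable, so the invalidity of any one provision voids the entire Agreement. No provision of the Agreement survives.

1, 2, 3, 4, 5, 6, 7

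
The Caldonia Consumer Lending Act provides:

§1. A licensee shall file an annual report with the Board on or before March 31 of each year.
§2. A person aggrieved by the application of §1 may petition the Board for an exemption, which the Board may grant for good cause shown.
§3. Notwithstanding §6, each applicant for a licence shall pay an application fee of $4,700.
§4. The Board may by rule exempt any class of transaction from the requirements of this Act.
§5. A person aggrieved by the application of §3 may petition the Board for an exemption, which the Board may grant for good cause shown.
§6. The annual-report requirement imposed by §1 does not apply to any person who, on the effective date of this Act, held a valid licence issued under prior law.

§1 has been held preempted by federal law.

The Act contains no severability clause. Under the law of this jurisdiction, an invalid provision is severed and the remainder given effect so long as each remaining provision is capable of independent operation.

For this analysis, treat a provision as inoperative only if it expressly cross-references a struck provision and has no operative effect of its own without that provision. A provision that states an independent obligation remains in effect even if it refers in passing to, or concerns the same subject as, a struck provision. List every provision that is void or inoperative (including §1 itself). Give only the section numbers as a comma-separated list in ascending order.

1, 2, 6

§1 is struck. §2 merely fixes the exemption procedure for §1; with §1 gone it has nothing to operate on and falls away. §6 has no operative effect of its own apart from §1 and is therefore inoperative. Although §3 refers to §6, its operative terms do not depend on §6, so it remains in effect. With no severability clause, the stated default rule severs what cannot stand and enforces each remaining provision that can operate on its own. §3, §4, and §5 remain in effect.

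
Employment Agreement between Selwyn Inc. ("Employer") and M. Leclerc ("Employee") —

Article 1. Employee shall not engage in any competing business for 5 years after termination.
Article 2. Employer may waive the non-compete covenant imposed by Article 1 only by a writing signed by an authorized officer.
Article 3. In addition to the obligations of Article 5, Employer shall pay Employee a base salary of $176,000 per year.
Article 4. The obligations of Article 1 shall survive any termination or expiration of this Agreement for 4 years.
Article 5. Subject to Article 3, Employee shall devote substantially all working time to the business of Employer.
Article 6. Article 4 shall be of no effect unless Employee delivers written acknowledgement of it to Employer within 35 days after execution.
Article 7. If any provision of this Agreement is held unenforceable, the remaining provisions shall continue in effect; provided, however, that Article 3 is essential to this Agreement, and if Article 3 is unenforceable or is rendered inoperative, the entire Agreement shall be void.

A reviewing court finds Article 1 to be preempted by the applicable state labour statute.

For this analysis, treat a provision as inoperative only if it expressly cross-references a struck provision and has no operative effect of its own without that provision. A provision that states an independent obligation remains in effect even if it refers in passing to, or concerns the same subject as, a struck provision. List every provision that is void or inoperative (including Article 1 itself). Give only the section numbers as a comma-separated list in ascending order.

1, 2, 4, 6

Article 1 is struck. The only function of Article 2 is the waiver condition for Article 1, so it cannot stand once Article 1 is removed. Article 4 has no operative effect of its own apart from Article 1 and is therefore inoperative. The only function of Article 6 is the acknowledgement condition for Article 4, so it cannot stand once Article 4 is removed. Article 7 makes Article 3 an essential term, but Article 3 is unaffected, so the severability proviso in Article 7 preserves the remaining provisions. The provisions still in force are Article 3, Article 5, and Article 7.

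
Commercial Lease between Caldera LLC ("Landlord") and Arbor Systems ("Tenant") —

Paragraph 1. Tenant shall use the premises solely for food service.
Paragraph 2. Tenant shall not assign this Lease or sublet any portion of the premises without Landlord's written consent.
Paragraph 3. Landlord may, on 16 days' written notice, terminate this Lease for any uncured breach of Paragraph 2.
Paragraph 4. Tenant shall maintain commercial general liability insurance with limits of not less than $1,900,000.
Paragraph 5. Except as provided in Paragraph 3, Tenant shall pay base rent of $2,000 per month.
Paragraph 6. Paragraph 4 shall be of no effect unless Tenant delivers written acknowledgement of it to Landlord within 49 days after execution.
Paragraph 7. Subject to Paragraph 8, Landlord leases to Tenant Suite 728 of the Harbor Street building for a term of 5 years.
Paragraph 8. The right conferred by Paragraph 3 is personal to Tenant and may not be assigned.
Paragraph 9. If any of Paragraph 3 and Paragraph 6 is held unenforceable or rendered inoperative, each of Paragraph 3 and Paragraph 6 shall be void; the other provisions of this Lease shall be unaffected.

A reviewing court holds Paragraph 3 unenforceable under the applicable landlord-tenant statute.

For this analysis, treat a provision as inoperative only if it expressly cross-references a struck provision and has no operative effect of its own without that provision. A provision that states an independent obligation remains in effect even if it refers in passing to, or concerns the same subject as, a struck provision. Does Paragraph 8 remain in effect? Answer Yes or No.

Paragraph 3 is struck. Paragraph 8 operates only by reference to Paragraph 3, so it falls with Paragraph 3. Although Paragraph 5 refers to Paragraph 3, its operative terms do not depend on Paragraph 3, so it remains in effect. Paragraph 7 mentions Paragraph 8 but its own obligation stands independently of Paragraph 8, so Paragraph 7 is not affected. Paragraph 9 declares Paragraph 3 and Paragraph 6 mutually dependent; since one of them has fallen, all of them are of no effect. That brings down Paragraph 6 as well. The remainder continues in force under Paragraph 9. The provisions still in force are Paragraph 1, Paragraph 2, Paragraph 4, Paragraph 5, Paragraph 7, and Paragraph 9. Paragraph 8 is among the inoperative provisions, so the answer is no.

No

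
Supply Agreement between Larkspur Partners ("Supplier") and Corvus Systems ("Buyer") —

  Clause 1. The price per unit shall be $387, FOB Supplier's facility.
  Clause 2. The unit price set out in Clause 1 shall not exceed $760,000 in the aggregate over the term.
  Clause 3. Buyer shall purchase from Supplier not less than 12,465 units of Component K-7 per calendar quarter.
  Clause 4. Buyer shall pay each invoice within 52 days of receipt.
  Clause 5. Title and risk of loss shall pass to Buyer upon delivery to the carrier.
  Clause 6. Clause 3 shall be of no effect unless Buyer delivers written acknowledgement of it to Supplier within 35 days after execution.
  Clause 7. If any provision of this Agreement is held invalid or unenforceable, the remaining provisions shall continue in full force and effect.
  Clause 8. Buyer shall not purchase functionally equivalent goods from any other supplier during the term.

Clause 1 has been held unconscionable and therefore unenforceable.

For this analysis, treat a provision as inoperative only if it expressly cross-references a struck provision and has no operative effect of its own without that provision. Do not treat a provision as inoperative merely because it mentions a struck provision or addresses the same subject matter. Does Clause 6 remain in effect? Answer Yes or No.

Clause 1 is struck. The whole of Clause 2 is the aggregate cap on the unit price, defined by reference to Clause 1, so Clause 2 cannot stand once Clause 1 is removed. Clause 7 is a severability clause and preserves every provision that can still be given independent effect. Clause 3, Clause 4, Clause 5, Clause 6, Clause 7, and Clause 8 remain in effect. Clause 6 is among the surviving provisions, so the answer is yes.

Yes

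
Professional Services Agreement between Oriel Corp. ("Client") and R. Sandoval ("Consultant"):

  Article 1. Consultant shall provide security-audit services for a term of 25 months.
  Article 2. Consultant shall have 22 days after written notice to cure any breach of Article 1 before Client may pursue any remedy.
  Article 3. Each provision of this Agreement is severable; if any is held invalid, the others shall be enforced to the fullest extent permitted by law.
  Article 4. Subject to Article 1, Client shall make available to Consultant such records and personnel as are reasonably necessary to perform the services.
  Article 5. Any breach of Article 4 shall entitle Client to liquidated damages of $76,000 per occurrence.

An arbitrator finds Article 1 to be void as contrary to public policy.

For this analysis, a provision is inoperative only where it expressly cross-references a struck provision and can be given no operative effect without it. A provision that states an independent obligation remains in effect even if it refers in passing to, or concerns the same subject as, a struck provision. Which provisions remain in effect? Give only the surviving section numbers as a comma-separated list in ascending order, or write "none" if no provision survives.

Article 1 is struck. Article 2 operates only by reference to Article 1, so it falls with Article 1. Article 4 mentions Article 1 but its own obligation stands independently of Article 1, so Article 4 is not affected. Under the severability clause in Article 3, the remaining provisions continue in force. The provisions still in force are Article 3, Article 4, and Article 5.

3, 4, 5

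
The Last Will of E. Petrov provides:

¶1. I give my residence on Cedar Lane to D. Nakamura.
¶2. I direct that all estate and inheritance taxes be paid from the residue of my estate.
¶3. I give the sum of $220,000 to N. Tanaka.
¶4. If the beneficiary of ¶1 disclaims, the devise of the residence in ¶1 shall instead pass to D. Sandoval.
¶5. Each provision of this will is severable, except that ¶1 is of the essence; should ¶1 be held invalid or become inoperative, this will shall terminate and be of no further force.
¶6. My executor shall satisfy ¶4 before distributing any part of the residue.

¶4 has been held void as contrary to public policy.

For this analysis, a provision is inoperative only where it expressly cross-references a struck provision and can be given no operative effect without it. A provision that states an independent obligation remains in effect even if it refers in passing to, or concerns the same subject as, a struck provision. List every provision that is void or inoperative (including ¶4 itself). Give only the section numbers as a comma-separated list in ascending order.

4, 6

¶4 is struck. ¶6 has no operative effect of its own apart from ¶4 and is therefore inoperative. ¶5 makes ¶1 an essential term, but ¶1 is unaffected, so the severability proviso in ¶5 preserves the remaining provisions. ¶1, ¶2, ¶3, and ¶5 remain in effect.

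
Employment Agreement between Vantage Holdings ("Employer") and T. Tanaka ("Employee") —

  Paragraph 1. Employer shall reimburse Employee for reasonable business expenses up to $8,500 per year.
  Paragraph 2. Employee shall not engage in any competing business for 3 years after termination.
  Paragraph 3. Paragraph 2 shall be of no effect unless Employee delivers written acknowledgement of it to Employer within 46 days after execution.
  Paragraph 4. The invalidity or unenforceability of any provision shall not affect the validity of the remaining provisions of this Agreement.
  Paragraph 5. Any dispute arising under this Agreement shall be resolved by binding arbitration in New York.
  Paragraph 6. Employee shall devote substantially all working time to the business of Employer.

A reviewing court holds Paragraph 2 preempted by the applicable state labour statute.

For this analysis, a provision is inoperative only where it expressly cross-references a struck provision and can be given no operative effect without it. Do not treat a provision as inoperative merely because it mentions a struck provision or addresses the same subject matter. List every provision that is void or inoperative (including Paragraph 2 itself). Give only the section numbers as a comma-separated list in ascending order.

Paragraph 2 is struck. Paragraph 3 merely fixes the acknowledgement condition for Paragraph 2; with Paragraph 2 gone it has nothing to operate on and falls away. Under the severability clause in Paragraph 4, the remaining provisions continue in force. Paragraph 1, Paragraph 4, Paragraph 5, and Paragraph 6 remain in effect.

2, 3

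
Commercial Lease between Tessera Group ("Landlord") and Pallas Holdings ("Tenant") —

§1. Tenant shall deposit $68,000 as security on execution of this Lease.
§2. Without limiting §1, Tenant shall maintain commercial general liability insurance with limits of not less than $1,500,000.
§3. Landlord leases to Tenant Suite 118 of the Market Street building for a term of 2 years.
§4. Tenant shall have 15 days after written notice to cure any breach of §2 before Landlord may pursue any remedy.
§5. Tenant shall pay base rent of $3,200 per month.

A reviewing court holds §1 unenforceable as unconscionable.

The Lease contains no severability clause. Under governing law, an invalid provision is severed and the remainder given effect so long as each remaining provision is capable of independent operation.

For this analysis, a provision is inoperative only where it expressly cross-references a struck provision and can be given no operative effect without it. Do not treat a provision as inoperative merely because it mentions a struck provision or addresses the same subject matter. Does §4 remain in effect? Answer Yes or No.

Yes

§1 is struck. Although §2 refers to §1, its operative terms do not depend on §1, so it remains in effect. Nothing else in the Lease is defined by reference to §1. Under the stated default rule, only provisions that cannot operate independently fall away; the rest are enforced. The provisions still in force are §2, §3, §4, and §5. §4 is among the surviving provisions, so the answer is yes.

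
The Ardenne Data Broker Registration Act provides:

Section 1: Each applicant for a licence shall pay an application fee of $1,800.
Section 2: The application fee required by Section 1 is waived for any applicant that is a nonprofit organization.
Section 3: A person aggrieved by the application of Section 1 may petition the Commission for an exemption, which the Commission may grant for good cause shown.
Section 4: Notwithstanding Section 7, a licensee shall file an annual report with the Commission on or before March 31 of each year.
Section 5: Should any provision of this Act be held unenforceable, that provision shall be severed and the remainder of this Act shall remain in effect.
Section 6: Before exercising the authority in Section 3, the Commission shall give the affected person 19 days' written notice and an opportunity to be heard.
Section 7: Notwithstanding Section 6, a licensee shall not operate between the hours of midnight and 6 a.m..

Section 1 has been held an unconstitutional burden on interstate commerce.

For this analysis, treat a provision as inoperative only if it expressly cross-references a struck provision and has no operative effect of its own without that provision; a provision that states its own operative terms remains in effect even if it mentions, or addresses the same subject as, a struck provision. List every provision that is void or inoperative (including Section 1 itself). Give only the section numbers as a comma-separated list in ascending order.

1, 2, 3, 6

Section 1 is struck. Section 2 does nothing except set the nonprofit waiver of the application fee by reference to Section 1; with Section 1 gone it has no independent effect and is inoperative. Section 3 operates only by reference to Section 1, so it falls with Section 1. The only function of Section 6 is the notice-and-hearing requirement for Section 3, so it cannot stand once Section 3 is removed. Although Section 7 refers to Section 6, its operative terms do not depend on Section 6, so it remains in effect. Under the severability clause in Section 5, the remaining provisions continue in force. That leaves Section 4, Section 5, and Section 7 in effect.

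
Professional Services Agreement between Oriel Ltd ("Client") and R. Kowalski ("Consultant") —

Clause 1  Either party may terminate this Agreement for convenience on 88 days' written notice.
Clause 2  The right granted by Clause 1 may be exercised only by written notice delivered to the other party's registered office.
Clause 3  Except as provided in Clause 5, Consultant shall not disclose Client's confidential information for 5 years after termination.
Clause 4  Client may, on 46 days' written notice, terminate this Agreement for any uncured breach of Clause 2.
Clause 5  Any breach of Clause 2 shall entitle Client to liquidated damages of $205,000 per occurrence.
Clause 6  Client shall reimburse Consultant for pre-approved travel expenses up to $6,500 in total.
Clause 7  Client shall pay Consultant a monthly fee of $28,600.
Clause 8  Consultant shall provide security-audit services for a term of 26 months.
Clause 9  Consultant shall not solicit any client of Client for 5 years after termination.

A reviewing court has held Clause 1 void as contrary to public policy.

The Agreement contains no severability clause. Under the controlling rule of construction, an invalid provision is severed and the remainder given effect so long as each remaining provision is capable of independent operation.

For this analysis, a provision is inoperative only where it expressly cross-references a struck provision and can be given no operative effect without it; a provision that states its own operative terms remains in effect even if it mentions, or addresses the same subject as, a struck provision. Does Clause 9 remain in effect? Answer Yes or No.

Yes

Clause 1 is struck. Clause 2 merely fixes the notice requirement for Clause 1; with Clause 1 gone it has nothing to operate on and falls away. Clause 4 operates only by reference to Clause 2, so it falls with Clause 2. Clause 5 operates only by reference to Clause 2, so it falls with Clause 2. Although Clause 3 refers to Clause 5, its operative terms do not depend on Clause 5, so it remains in effect. Under the stated default rule, only provisions that cannot operate independently fall away; the rest are enforced. The provisions still in force are Clause 3, Clause 6, Clause 7, Clause 8, and Clause 9. Clause 9 is among the surviving provisions, so the answer is yes.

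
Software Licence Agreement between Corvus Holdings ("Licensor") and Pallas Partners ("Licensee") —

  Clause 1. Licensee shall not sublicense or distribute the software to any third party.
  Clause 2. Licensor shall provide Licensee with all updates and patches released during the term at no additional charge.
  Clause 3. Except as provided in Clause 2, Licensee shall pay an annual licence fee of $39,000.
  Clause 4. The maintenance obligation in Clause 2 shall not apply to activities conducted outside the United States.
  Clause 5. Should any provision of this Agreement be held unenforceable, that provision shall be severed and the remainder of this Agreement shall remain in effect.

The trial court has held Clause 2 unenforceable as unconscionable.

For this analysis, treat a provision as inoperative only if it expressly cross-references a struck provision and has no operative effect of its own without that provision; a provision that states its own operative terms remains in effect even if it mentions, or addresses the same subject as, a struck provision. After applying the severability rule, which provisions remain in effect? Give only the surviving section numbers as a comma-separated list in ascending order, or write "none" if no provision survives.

1, 3, 5

Clause 2 is struck. Clause 4 has no operative effect of its own apart from Clause 2 and is therefore inoperative. Although Clause 3 refers to Clause 2, its operative terms do not depend on Clause 2, so it remains in effect. Under the severability clause in Clause 5, the remaining provisions continue in force. The provisions still in force are Clause 1, Clause 3, and Clause 5.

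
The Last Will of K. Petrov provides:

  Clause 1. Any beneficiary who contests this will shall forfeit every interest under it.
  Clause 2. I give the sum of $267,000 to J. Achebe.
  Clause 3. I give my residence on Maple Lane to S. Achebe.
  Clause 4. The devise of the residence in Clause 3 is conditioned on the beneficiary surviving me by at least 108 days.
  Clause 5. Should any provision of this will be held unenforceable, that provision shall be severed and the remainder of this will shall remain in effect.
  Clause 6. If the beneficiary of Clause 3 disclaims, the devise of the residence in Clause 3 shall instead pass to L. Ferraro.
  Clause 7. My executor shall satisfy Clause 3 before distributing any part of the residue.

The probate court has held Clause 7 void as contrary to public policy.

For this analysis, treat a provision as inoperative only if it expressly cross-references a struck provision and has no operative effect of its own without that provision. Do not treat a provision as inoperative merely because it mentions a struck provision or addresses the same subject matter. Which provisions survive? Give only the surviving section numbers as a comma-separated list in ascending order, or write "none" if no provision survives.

Clause 7 is struck. No other provision's operative terms depend on Clause 7. Under the severability clause in Clause 5, the remaining provisions continue in force. The provisions still in force are Clause 1, Clause 2, Clause 3, Clause 4, Clause 5, and Clause 6.

1, 2, 3, 4, 5, 6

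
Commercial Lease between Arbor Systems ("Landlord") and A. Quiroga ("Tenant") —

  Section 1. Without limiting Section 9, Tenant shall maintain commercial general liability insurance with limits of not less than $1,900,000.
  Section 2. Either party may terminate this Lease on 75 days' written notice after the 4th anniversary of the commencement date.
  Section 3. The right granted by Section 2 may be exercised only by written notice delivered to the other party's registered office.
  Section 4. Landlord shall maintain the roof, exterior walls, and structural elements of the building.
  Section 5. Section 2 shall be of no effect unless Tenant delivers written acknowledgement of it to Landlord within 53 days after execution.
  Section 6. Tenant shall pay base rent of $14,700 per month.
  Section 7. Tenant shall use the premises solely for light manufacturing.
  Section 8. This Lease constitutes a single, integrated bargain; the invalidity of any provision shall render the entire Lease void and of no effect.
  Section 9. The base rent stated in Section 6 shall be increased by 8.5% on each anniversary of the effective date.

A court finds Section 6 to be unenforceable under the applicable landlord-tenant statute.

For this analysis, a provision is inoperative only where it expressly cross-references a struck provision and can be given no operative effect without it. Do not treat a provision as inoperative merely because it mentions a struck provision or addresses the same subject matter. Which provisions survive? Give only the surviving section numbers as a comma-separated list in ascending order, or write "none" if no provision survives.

none

Section 6 is struck. Section 9 does nothing except set the escalation of the base rent by reference to Section 6; with Section 6 gone it has no independent effect and is inoperative. Section 8 provides that the Lease is not severable, so the invalidity of any one provision voids the entire Lease. No provision of the Lease survives.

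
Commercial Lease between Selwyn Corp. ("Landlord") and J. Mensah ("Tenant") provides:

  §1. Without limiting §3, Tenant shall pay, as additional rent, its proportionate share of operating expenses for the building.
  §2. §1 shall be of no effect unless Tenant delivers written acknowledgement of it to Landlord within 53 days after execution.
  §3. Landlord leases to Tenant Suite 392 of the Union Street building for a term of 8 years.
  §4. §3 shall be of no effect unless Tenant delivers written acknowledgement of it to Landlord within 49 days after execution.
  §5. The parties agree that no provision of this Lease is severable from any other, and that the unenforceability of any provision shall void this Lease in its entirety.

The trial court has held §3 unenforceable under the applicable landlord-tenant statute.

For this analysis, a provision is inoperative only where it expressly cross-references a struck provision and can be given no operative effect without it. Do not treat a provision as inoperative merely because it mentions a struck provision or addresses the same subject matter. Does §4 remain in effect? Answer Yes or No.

§3 is struck. The only function of §4 is the acknowledgement condition for §3, so it cannot stand once §3 is removed. §5 provides that the Lease is not severable, so the invalidity of any one provision voids the entire Lease. No provision of the Lease survives. §4 is among the inoperative provisions, so the answer is no.

No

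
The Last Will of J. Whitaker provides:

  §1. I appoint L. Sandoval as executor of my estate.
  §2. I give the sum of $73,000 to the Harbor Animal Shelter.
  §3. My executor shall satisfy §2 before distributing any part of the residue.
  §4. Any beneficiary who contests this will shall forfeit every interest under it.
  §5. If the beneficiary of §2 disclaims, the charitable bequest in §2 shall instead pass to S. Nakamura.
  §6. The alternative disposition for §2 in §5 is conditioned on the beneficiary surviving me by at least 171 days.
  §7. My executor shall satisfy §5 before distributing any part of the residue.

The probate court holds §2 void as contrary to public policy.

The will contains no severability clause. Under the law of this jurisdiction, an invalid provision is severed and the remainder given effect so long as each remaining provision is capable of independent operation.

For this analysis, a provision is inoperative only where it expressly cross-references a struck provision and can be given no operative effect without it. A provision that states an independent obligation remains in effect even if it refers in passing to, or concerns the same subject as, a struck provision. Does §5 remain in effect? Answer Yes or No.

§2 is struck. The only function of §3 is the priority direction for §2, so it cannot stand once §2 is removed. §5 operates only by reference to §2, so it falls with §2. §6 merely fixes the survivorship condition on §5; with §5 gone it has nothing to operate on and falls away. §7 merely fixes the priority direction for §5; with §5 gone it has nothing to operate on and falls away. With no severability clause, the stated default rule severs what cannot stand and enforces each remaining provision that can operate on its own. §1 and §4 remain in effect. §5 is among the inoperative provisions, so the answer is no.

No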